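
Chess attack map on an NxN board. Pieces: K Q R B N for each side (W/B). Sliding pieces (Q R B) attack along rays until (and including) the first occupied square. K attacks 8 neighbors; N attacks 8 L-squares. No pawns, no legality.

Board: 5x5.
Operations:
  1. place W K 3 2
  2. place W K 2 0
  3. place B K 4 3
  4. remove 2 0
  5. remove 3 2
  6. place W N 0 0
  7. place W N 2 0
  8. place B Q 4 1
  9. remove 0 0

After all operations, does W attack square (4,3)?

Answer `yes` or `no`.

Op 1: place WK@(3,2)
Op 2: place WK@(2,0)
Op 3: place BK@(4,3)
Op 4: remove (2,0)
Op 5: remove (3,2)
Op 6: place WN@(0,0)
Op 7: place WN@(2,0)
Op 8: place BQ@(4,1)
Op 9: remove (0,0)
Per-piece attacks for W:
  WN@(2,0): attacks (3,2) (4,1) (1,2) (0,1)
W attacks (4,3): no

Answer: no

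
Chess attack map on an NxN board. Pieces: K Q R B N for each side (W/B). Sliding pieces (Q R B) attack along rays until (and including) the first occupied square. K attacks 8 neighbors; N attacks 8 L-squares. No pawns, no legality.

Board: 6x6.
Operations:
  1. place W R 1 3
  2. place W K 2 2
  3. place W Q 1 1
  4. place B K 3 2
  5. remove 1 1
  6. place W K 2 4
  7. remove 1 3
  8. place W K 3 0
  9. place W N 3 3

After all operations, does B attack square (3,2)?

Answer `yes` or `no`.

Answer: no

Derivation:
Op 1: place WR@(1,3)
Op 2: place WK@(2,2)
Op 3: place WQ@(1,1)
Op 4: place BK@(3,2)
Op 5: remove (1,1)
Op 6: place WK@(2,4)
Op 7: remove (1,3)
Op 8: place WK@(3,0)
Op 9: place WN@(3,3)
Per-piece attacks for B:
  BK@(3,2): attacks (3,3) (3,1) (4,2) (2,2) (4,3) (4,1) (2,3) (2,1)
B attacks (3,2): no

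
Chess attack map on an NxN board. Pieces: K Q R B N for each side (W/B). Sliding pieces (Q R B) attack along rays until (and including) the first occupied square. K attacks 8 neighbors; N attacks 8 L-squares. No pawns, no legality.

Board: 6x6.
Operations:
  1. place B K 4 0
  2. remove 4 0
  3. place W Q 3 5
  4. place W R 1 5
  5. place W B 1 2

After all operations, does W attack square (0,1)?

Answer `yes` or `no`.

Op 1: place BK@(4,0)
Op 2: remove (4,0)
Op 3: place WQ@(3,5)
Op 4: place WR@(1,5)
Op 5: place WB@(1,2)
Per-piece attacks for W:
  WB@(1,2): attacks (2,3) (3,4) (4,5) (2,1) (3,0) (0,3) (0,1)
  WR@(1,5): attacks (1,4) (1,3) (1,2) (2,5) (3,5) (0,5) [ray(0,-1) blocked at (1,2); ray(1,0) blocked at (3,5)]
  WQ@(3,5): attacks (3,4) (3,3) (3,2) (3,1) (3,0) (4,5) (5,5) (2,5) (1,5) (4,4) (5,3) (2,4) (1,3) (0,2) [ray(-1,0) blocked at (1,5)]
W attacks (0,1): yes

Answer: yes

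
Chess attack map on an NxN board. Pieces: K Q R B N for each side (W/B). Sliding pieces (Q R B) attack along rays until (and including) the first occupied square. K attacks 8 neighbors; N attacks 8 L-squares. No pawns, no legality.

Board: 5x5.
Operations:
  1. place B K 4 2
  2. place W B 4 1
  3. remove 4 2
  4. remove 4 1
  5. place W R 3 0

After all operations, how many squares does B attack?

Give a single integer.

Answer: 0

Derivation:
Op 1: place BK@(4,2)
Op 2: place WB@(4,1)
Op 3: remove (4,2)
Op 4: remove (4,1)
Op 5: place WR@(3,0)
Per-piece attacks for B:
Union (0 distinct): (none)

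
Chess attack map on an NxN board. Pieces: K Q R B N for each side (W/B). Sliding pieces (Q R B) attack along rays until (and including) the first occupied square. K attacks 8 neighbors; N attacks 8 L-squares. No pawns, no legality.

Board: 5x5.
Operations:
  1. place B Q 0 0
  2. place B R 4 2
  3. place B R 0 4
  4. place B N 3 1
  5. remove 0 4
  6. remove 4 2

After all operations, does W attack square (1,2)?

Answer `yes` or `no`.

Answer: no

Derivation:
Op 1: place BQ@(0,0)
Op 2: place BR@(4,2)
Op 3: place BR@(0,4)
Op 4: place BN@(3,1)
Op 5: remove (0,4)
Op 6: remove (4,2)
Per-piece attacks for W:
W attacks (1,2): no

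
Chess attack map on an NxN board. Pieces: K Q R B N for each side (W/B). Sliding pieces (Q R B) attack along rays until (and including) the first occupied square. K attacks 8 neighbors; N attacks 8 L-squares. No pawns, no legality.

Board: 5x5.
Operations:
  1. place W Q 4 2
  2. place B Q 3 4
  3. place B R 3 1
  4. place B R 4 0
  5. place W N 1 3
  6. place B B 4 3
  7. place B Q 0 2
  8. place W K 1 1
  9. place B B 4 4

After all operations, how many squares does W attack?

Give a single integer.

Answer: 16

Derivation:
Op 1: place WQ@(4,2)
Op 2: place BQ@(3,4)
Op 3: place BR@(3,1)
Op 4: place BR@(4,0)
Op 5: place WN@(1,3)
Op 6: place BB@(4,3)
Op 7: place BQ@(0,2)
Op 8: place WK@(1,1)
Op 9: place BB@(4,4)
Per-piece attacks for W:
  WK@(1,1): attacks (1,2) (1,0) (2,1) (0,1) (2,2) (2,0) (0,2) (0,0)
  WN@(1,3): attacks (3,4) (2,1) (3,2) (0,1)
  WQ@(4,2): attacks (4,3) (4,1) (4,0) (3,2) (2,2) (1,2) (0,2) (3,3) (2,4) (3,1) [ray(0,1) blocked at (4,3); ray(0,-1) blocked at (4,0); ray(-1,0) blocked at (0,2); ray(-1,-1) blocked at (3,1)]
Union (16 distinct): (0,0) (0,1) (0,2) (1,0) (1,2) (2,0) (2,1) (2,2) (2,4) (3,1) (3,2) (3,3) (3,4) (4,0) (4,1) (4,3)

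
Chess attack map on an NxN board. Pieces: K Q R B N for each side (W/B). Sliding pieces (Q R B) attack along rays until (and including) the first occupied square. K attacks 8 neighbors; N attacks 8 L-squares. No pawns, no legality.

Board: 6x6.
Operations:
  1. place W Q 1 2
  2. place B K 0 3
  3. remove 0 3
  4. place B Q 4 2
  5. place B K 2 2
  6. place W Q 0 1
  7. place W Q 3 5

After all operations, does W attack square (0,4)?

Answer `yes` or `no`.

Op 1: place WQ@(1,2)
Op 2: place BK@(0,3)
Op 3: remove (0,3)
Op 4: place BQ@(4,2)
Op 5: place BK@(2,2)
Op 6: place WQ@(0,1)
Op 7: place WQ@(3,5)
Per-piece attacks for W:
  WQ@(0,1): attacks (0,2) (0,3) (0,4) (0,5) (0,0) (1,1) (2,1) (3,1) (4,1) (5,1) (1,2) (1,0) [ray(1,1) blocked at (1,2)]
  WQ@(1,2): attacks (1,3) (1,4) (1,5) (1,1) (1,0) (2,2) (0,2) (2,3) (3,4) (4,5) (2,1) (3,0) (0,3) (0,1) [ray(1,0) blocked at (2,2); ray(-1,-1) blocked at (0,1)]
  WQ@(3,5): attacks (3,4) (3,3) (3,2) (3,1) (3,0) (4,5) (5,5) (2,5) (1,5) (0,5) (4,4) (5,3) (2,4) (1,3) (0,2)
W attacks (0,4): yes

Answer: yes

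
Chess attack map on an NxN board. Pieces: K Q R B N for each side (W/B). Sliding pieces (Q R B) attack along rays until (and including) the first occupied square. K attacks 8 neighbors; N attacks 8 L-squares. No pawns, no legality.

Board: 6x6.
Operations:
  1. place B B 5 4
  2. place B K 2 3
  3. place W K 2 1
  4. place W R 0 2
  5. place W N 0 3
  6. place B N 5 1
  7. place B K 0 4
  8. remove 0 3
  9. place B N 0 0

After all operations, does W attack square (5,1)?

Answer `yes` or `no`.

Answer: no

Derivation:
Op 1: place BB@(5,4)
Op 2: place BK@(2,3)
Op 3: place WK@(2,1)
Op 4: place WR@(0,2)
Op 5: place WN@(0,3)
Op 6: place BN@(5,1)
Op 7: place BK@(0,4)
Op 8: remove (0,3)
Op 9: place BN@(0,0)
Per-piece attacks for W:
  WR@(0,2): attacks (0,3) (0,4) (0,1) (0,0) (1,2) (2,2) (3,2) (4,2) (5,2) [ray(0,1) blocked at (0,4); ray(0,-1) blocked at (0,0)]
  WK@(2,1): attacks (2,2) (2,0) (3,1) (1,1) (3,2) (3,0) (1,2) (1,0)
W attacks (5,1): no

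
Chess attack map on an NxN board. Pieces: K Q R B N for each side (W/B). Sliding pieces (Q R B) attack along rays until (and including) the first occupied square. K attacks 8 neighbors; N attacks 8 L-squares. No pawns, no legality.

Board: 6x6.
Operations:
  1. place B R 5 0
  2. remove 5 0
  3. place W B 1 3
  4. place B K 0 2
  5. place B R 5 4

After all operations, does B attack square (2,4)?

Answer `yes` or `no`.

Op 1: place BR@(5,0)
Op 2: remove (5,0)
Op 3: place WB@(1,3)
Op 4: place BK@(0,2)
Op 5: place BR@(5,4)
Per-piece attacks for B:
  BK@(0,2): attacks (0,3) (0,1) (1,2) (1,3) (1,1)
  BR@(5,4): attacks (5,5) (5,3) (5,2) (5,1) (5,0) (4,4) (3,4) (2,4) (1,4) (0,4)
B attacks (2,4): yes

Answer: yes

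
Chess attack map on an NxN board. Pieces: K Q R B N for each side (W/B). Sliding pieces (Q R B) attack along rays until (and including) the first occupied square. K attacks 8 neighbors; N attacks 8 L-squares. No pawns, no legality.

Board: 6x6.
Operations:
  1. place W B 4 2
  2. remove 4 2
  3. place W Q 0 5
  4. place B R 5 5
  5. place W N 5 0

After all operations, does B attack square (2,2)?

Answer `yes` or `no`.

Op 1: place WB@(4,2)
Op 2: remove (4,2)
Op 3: place WQ@(0,5)
Op 4: place BR@(5,5)
Op 5: place WN@(5,0)
Per-piece attacks for B:
  BR@(5,5): attacks (5,4) (5,3) (5,2) (5,1) (5,0) (4,5) (3,5) (2,5) (1,5) (0,5) [ray(0,-1) blocked at (5,0); ray(-1,0) blocked at (0,5)]
B attacks (2,2): no

Answer: no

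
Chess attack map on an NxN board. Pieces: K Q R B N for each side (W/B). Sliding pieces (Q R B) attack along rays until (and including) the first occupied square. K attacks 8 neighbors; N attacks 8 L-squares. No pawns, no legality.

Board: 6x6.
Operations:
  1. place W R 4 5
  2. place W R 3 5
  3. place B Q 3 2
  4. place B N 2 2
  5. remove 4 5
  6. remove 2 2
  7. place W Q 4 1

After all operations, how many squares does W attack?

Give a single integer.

Op 1: place WR@(4,5)
Op 2: place WR@(3,5)
Op 3: place BQ@(3,2)
Op 4: place BN@(2,2)
Op 5: remove (4,5)
Op 6: remove (2,2)
Op 7: place WQ@(4,1)
Per-piece attacks for W:
  WR@(3,5): attacks (3,4) (3,3) (3,2) (4,5) (5,5) (2,5) (1,5) (0,5) [ray(0,-1) blocked at (3,2)]
  WQ@(4,1): attacks (4,2) (4,3) (4,4) (4,5) (4,0) (5,1) (3,1) (2,1) (1,1) (0,1) (5,2) (5,0) (3,2) (3,0) [ray(-1,1) blocked at (3,2)]
Union (20 distinct): (0,1) (0,5) (1,1) (1,5) (2,1) (2,5) (3,0) (3,1) (3,2) (3,3) (3,4) (4,0) (4,2) (4,3) (4,4) (4,5) (5,0) (5,1) (5,2) (5,5)

Answer: 20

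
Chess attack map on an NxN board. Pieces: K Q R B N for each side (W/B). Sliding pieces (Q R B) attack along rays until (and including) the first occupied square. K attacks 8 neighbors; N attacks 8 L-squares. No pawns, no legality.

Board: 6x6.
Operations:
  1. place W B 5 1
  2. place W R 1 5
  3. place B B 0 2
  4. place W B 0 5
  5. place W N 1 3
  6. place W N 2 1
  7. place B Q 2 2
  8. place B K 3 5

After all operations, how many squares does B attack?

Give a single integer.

Op 1: place WB@(5,1)
Op 2: place WR@(1,5)
Op 3: place BB@(0,2)
Op 4: place WB@(0,5)
Op 5: place WN@(1,3)
Op 6: place WN@(2,1)
Op 7: place BQ@(2,2)
Op 8: place BK@(3,5)
Per-piece attacks for B:
  BB@(0,2): attacks (1,3) (1,1) (2,0) [ray(1,1) blocked at (1,3)]
  BQ@(2,2): attacks (2,3) (2,4) (2,5) (2,1) (3,2) (4,2) (5,2) (1,2) (0,2) (3,3) (4,4) (5,5) (3,1) (4,0) (1,3) (1,1) (0,0) [ray(0,-1) blocked at (2,1); ray(-1,0) blocked at (0,2); ray(-1,1) blocked at (1,3)]
  BK@(3,5): attacks (3,4) (4,5) (2,5) (4,4) (2,4)
Union (20 distinct): (0,0) (0,2) (1,1) (1,2) (1,3) (2,0) (2,1) (2,3) (2,4) (2,5) (3,1) (3,2) (3,3) (3,4) (4,0) (4,2) (4,4) (4,5) (5,2) (5,5)

Answer: 20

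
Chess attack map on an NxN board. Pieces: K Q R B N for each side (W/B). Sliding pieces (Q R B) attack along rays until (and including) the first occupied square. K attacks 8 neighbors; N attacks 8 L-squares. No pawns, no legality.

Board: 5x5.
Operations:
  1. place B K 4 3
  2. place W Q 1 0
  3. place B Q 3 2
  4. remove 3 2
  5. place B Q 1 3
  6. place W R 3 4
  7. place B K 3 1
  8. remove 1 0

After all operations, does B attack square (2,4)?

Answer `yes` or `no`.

Answer: yes

Derivation:
Op 1: place BK@(4,3)
Op 2: place WQ@(1,0)
Op 3: place BQ@(3,2)
Op 4: remove (3,2)
Op 5: place BQ@(1,3)
Op 6: place WR@(3,4)
Op 7: place BK@(3,1)
Op 8: remove (1,0)
Per-piece attacks for B:
  BQ@(1,3): attacks (1,4) (1,2) (1,1) (1,0) (2,3) (3,3) (4,3) (0,3) (2,4) (2,2) (3,1) (0,4) (0,2) [ray(1,0) blocked at (4,3); ray(1,-1) blocked at (3,1)]
  BK@(3,1): attacks (3,2) (3,0) (4,1) (2,1) (4,2) (4,0) (2,2) (2,0)
  BK@(4,3): attacks (4,4) (4,2) (3,3) (3,4) (3,2)
B attacks (2,4): yes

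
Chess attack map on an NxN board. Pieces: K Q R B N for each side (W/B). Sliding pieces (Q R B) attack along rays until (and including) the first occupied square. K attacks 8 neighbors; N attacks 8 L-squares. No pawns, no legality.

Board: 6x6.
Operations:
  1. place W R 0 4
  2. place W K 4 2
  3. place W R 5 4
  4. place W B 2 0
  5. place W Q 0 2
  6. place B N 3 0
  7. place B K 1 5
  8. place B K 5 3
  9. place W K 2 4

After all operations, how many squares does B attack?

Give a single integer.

Answer: 13

Derivation:
Op 1: place WR@(0,4)
Op 2: place WK@(4,2)
Op 3: place WR@(5,4)
Op 4: place WB@(2,0)
Op 5: place WQ@(0,2)
Op 6: place BN@(3,0)
Op 7: place BK@(1,5)
Op 8: place BK@(5,3)
Op 9: place WK@(2,4)
Per-piece attacks for B:
  BK@(1,5): attacks (1,4) (2,5) (0,5) (2,4) (0,4)
  BN@(3,0): attacks (4,2) (5,1) (2,2) (1,1)
  BK@(5,3): attacks (5,4) (5,2) (4,3) (4,4) (4,2)
Union (13 distinct): (0,4) (0,5) (1,1) (1,4) (2,2) (2,4) (2,5) (4,2) (4,3) (4,4) (5,1) (5,2) (5,4)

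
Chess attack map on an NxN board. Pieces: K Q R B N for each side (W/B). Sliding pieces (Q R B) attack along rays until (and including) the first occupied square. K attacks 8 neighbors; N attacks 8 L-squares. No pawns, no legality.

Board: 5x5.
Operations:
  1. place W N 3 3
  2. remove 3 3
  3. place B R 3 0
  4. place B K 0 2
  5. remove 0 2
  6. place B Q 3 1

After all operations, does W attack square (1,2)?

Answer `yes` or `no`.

Op 1: place WN@(3,3)
Op 2: remove (3,3)
Op 3: place BR@(3,0)
Op 4: place BK@(0,2)
Op 5: remove (0,2)
Op 6: place BQ@(3,1)
Per-piece attacks for W:
W attacks (1,2): no

Answer: no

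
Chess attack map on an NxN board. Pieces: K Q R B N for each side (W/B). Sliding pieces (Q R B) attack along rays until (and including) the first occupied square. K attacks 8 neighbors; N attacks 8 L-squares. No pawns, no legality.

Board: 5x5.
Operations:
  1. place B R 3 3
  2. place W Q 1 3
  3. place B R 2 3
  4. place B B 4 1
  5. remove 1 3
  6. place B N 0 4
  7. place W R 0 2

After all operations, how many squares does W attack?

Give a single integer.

Answer: 8

Derivation:
Op 1: place BR@(3,3)
Op 2: place WQ@(1,3)
Op 3: place BR@(2,3)
Op 4: place BB@(4,1)
Op 5: remove (1,3)
Op 6: place BN@(0,4)
Op 7: place WR@(0,2)
Per-piece attacks for W:
  WR@(0,2): attacks (0,3) (0,4) (0,1) (0,0) (1,2) (2,2) (3,2) (4,2) [ray(0,1) blocked at (0,4)]
Union (8 distinct): (0,0) (0,1) (0,3) (0,4) (1,2) (2,2) (3,2) (4,2)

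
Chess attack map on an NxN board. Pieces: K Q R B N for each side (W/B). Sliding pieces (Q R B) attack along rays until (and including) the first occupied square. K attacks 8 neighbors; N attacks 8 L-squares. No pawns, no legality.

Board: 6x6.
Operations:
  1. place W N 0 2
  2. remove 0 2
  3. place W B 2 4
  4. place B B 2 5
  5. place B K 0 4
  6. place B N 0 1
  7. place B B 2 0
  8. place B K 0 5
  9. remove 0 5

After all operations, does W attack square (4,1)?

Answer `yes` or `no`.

Answer: no

Derivation:
Op 1: place WN@(0,2)
Op 2: remove (0,2)
Op 3: place WB@(2,4)
Op 4: place BB@(2,5)
Op 5: place BK@(0,4)
Op 6: place BN@(0,1)
Op 7: place BB@(2,0)
Op 8: place BK@(0,5)
Op 9: remove (0,5)
Per-piece attacks for W:
  WB@(2,4): attacks (3,5) (3,3) (4,2) (5,1) (1,5) (1,3) (0,2)
W attacks (4,1): no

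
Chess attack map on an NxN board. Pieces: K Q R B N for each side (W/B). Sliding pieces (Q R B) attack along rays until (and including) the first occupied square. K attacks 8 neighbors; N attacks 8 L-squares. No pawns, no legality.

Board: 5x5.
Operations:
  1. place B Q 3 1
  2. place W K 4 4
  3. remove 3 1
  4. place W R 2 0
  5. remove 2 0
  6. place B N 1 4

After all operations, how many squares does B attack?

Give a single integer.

Answer: 3

Derivation:
Op 1: place BQ@(3,1)
Op 2: place WK@(4,4)
Op 3: remove (3,1)
Op 4: place WR@(2,0)
Op 5: remove (2,0)
Op 6: place BN@(1,4)
Per-piece attacks for B:
  BN@(1,4): attacks (2,2) (3,3) (0,2)
Union (3 distinct): (0,2) (2,2) (3,3)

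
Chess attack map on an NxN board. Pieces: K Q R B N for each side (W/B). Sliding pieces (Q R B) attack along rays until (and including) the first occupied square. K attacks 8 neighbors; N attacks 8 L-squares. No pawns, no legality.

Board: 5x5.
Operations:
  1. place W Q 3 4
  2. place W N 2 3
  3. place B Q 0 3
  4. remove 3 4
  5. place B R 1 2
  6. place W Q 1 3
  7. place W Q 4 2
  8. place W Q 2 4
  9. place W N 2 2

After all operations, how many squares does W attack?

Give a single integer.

Op 1: place WQ@(3,4)
Op 2: place WN@(2,3)
Op 3: place BQ@(0,3)
Op 4: remove (3,4)
Op 5: place BR@(1,2)
Op 6: place WQ@(1,3)
Op 7: place WQ@(4,2)
Op 8: place WQ@(2,4)
Op 9: place WN@(2,2)
Per-piece attacks for W:
  WQ@(1,3): attacks (1,4) (1,2) (2,3) (0,3) (2,4) (2,2) (0,4) (0,2) [ray(0,-1) blocked at (1,2); ray(1,0) blocked at (2,3); ray(-1,0) blocked at (0,3); ray(1,1) blocked at (2,4); ray(1,-1) blocked at (2,2)]
  WN@(2,2): attacks (3,4) (4,3) (1,4) (0,3) (3,0) (4,1) (1,0) (0,1)
  WN@(2,3): attacks (4,4) (0,4) (3,1) (4,2) (1,1) (0,2)
  WQ@(2,4): attacks (2,3) (3,4) (4,4) (1,4) (0,4) (3,3) (4,2) (1,3) [ray(0,-1) blocked at (2,3); ray(1,-1) blocked at (4,2); ray(-1,-1) blocked at (1,3)]
  WQ@(4,2): attacks (4,3) (4,4) (4,1) (4,0) (3,2) (2,2) (3,3) (2,4) (3,1) (2,0) [ray(-1,0) blocked at (2,2); ray(-1,1) blocked at (2,4)]
Union (23 distinct): (0,1) (0,2) (0,3) (0,4) (1,0) (1,1) (1,2) (1,3) (1,4) (2,0) (2,2) (2,3) (2,4) (3,0) (3,1) (3,2) (3,3) (3,4) (4,0) (4,1) (4,2) (4,3) (4,4)

Answer: 23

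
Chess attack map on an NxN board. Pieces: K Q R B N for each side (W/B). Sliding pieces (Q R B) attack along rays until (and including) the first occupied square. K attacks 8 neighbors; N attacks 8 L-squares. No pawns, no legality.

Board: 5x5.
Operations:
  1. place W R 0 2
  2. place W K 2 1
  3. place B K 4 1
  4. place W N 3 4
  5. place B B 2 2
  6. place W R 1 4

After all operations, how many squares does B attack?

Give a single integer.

Answer: 11

Derivation:
Op 1: place WR@(0,2)
Op 2: place WK@(2,1)
Op 3: place BK@(4,1)
Op 4: place WN@(3,4)
Op 5: place BB@(2,2)
Op 6: place WR@(1,4)
Per-piece attacks for B:
  BB@(2,2): attacks (3,3) (4,4) (3,1) (4,0) (1,3) (0,4) (1,1) (0,0)
  BK@(4,1): attacks (4,2) (4,0) (3,1) (3,2) (3,0)
Union (11 distinct): (0,0) (0,4) (1,1) (1,3) (3,0) (3,1) (3,2) (3,3) (4,0) (4,2) (4,4)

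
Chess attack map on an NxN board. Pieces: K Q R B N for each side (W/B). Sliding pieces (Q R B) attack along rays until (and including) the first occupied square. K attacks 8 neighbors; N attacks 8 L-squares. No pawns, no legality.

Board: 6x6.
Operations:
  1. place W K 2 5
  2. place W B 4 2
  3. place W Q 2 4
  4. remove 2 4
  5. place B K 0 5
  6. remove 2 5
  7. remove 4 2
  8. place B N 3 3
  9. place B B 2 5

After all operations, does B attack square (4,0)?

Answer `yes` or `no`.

Answer: no

Derivation:
Op 1: place WK@(2,5)
Op 2: place WB@(4,2)
Op 3: place WQ@(2,4)
Op 4: remove (2,4)
Op 5: place BK@(0,5)
Op 6: remove (2,5)
Op 7: remove (4,2)
Op 8: place BN@(3,3)
Op 9: place BB@(2,5)
Per-piece attacks for B:
  BK@(0,5): attacks (0,4) (1,5) (1,4)
  BB@(2,5): attacks (3,4) (4,3) (5,2) (1,4) (0,3)
  BN@(3,3): attacks (4,5) (5,4) (2,5) (1,4) (4,1) (5,2) (2,1) (1,2)
B attacks (4,0): no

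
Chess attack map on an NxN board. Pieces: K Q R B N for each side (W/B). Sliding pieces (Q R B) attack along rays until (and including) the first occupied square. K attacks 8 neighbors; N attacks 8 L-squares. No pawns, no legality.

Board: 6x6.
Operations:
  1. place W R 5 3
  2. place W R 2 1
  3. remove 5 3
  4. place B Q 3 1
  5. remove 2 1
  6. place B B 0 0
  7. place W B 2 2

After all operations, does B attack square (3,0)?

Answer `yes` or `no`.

Op 1: place WR@(5,3)
Op 2: place WR@(2,1)
Op 3: remove (5,3)
Op 4: place BQ@(3,1)
Op 5: remove (2,1)
Op 6: place BB@(0,0)
Op 7: place WB@(2,2)
Per-piece attacks for B:
  BB@(0,0): attacks (1,1) (2,2) [ray(1,1) blocked at (2,2)]
  BQ@(3,1): attacks (3,2) (3,3) (3,4) (3,5) (3,0) (4,1) (5,1) (2,1) (1,1) (0,1) (4,2) (5,3) (4,0) (2,2) (2,0) [ray(-1,1) blocked at (2,2)]
B attacks (3,0): yes

Answer: yes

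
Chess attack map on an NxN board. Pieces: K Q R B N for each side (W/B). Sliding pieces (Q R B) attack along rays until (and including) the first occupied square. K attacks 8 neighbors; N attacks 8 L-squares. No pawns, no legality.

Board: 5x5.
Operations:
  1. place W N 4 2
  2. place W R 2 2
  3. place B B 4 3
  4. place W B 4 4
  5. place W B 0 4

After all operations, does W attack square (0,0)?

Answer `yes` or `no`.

Op 1: place WN@(4,2)
Op 2: place WR@(2,2)
Op 3: place BB@(4,3)
Op 4: place WB@(4,4)
Op 5: place WB@(0,4)
Per-piece attacks for W:
  WB@(0,4): attacks (1,3) (2,2) [ray(1,-1) blocked at (2,2)]
  WR@(2,2): attacks (2,3) (2,4) (2,1) (2,0) (3,2) (4,2) (1,2) (0,2) [ray(1,0) blocked at (4,2)]
  WN@(4,2): attacks (3,4) (2,3) (3,0) (2,1)
  WB@(4,4): attacks (3,3) (2,2) [ray(-1,-1) blocked at (2,2)]
W attacks (0,0): no

Answer: no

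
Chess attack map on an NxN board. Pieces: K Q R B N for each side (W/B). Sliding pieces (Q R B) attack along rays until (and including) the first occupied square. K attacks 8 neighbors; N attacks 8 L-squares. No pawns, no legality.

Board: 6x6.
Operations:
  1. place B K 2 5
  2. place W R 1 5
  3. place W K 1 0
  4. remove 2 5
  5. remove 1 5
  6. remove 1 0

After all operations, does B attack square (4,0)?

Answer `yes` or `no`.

Answer: no

Derivation:
Op 1: place BK@(2,5)
Op 2: place WR@(1,5)
Op 3: place WK@(1,0)
Op 4: remove (2,5)
Op 5: remove (1,5)
Op 6: remove (1,0)
Per-piece attacks for B:
B attacks (4,0): no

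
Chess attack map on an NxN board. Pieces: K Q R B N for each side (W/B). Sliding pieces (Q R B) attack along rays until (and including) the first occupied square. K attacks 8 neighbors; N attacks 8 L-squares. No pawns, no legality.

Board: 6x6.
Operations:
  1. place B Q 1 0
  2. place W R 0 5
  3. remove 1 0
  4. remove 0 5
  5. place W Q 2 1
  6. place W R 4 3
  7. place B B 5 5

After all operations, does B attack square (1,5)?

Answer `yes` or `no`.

Answer: no

Derivation:
Op 1: place BQ@(1,0)
Op 2: place WR@(0,5)
Op 3: remove (1,0)
Op 4: remove (0,5)
Op 5: place WQ@(2,1)
Op 6: place WR@(4,3)
Op 7: place BB@(5,5)
Per-piece attacks for B:
  BB@(5,5): attacks (4,4) (3,3) (2,2) (1,1) (0,0)
B attacks (1,5): no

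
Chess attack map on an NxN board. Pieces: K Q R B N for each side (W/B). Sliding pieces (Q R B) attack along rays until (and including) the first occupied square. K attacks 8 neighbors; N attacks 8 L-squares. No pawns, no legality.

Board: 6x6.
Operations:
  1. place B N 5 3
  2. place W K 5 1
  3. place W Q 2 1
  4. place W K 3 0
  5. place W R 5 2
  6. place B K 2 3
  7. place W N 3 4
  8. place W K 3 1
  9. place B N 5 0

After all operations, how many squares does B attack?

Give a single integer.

Op 1: place BN@(5,3)
Op 2: place WK@(5,1)
Op 3: place WQ@(2,1)
Op 4: place WK@(3,0)
Op 5: place WR@(5,2)
Op 6: place BK@(2,3)
Op 7: place WN@(3,4)
Op 8: place WK@(3,1)
Op 9: place BN@(5,0)
Per-piece attacks for B:
  BK@(2,3): attacks (2,4) (2,2) (3,3) (1,3) (3,4) (3,2) (1,4) (1,2)
  BN@(5,0): attacks (4,2) (3,1)
  BN@(5,3): attacks (4,5) (3,4) (4,1) (3,2)
Union (12 distinct): (1,2) (1,3) (1,4) (2,2) (2,4) (3,1) (3,2) (3,3) (3,4) (4,1) (4,2) (4,5)

Answer: 12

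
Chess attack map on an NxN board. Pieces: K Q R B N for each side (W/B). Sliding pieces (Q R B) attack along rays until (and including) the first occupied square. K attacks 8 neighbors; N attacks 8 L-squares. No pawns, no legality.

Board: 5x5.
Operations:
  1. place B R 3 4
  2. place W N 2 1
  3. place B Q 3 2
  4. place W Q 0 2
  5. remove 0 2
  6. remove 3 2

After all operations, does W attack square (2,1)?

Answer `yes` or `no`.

Op 1: place BR@(3,4)
Op 2: place WN@(2,1)
Op 3: place BQ@(3,2)
Op 4: place WQ@(0,2)
Op 5: remove (0,2)
Op 6: remove (3,2)
Per-piece attacks for W:
  WN@(2,1): attacks (3,3) (4,2) (1,3) (0,2) (4,0) (0,0)
W attacks (2,1): no

Answer: no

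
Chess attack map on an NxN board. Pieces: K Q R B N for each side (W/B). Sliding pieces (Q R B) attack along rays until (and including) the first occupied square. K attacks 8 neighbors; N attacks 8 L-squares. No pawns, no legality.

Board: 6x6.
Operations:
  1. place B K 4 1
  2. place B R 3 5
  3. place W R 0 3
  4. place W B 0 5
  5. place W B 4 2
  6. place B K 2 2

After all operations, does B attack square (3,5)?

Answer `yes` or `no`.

Op 1: place BK@(4,1)
Op 2: place BR@(3,5)
Op 3: place WR@(0,3)
Op 4: place WB@(0,5)
Op 5: place WB@(4,2)
Op 6: place BK@(2,2)
Per-piece attacks for B:
  BK@(2,2): attacks (2,3) (2,1) (3,2) (1,2) (3,3) (3,1) (1,3) (1,1)
  BR@(3,5): attacks (3,4) (3,3) (3,2) (3,1) (3,0) (4,5) (5,5) (2,5) (1,5) (0,5) [ray(-1,0) blocked at (0,5)]
  BK@(4,1): attacks (4,2) (4,0) (5,1) (3,1) (5,2) (5,0) (3,2) (3,0)
B attacks (3,5): no

Answer: no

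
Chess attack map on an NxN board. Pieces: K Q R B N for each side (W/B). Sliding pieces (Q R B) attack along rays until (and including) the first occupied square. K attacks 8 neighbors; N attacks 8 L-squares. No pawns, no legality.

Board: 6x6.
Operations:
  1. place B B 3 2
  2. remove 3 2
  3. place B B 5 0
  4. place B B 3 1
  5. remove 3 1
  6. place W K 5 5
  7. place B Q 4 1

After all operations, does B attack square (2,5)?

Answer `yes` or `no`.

Answer: no

Derivation:
Op 1: place BB@(3,2)
Op 2: remove (3,2)
Op 3: place BB@(5,0)
Op 4: place BB@(3,1)
Op 5: remove (3,1)
Op 6: place WK@(5,5)
Op 7: place BQ@(4,1)
Per-piece attacks for B:
  BQ@(4,1): attacks (4,2) (4,3) (4,4) (4,5) (4,0) (5,1) (3,1) (2,1) (1,1) (0,1) (5,2) (5,0) (3,2) (2,3) (1,4) (0,5) (3,0) [ray(1,-1) blocked at (5,0)]
  BB@(5,0): attacks (4,1) [ray(-1,1) blocked at (4,1)]
B attacks (2,5): no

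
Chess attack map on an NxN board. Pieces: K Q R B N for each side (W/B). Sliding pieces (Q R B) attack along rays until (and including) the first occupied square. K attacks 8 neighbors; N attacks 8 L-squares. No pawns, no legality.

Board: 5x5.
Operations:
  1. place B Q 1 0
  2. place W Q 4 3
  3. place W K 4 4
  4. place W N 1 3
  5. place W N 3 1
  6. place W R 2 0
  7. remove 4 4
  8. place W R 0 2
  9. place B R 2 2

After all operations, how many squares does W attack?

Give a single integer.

Answer: 19

Derivation:
Op 1: place BQ@(1,0)
Op 2: place WQ@(4,3)
Op 3: place WK@(4,4)
Op 4: place WN@(1,3)
Op 5: place WN@(3,1)
Op 6: place WR@(2,0)
Op 7: remove (4,4)
Op 8: place WR@(0,2)
Op 9: place BR@(2,2)
Per-piece attacks for W:
  WR@(0,2): attacks (0,3) (0,4) (0,1) (0,0) (1,2) (2,2) [ray(1,0) blocked at (2,2)]
  WN@(1,3): attacks (3,4) (2,1) (3,2) (0,1)
  WR@(2,0): attacks (2,1) (2,2) (3,0) (4,0) (1,0) [ray(0,1) blocked at (2,2); ray(-1,0) blocked at (1,0)]
  WN@(3,1): attacks (4,3) (2,3) (1,2) (1,0)
  WQ@(4,3): attacks (4,4) (4,2) (4,1) (4,0) (3,3) (2,3) (1,3) (3,4) (3,2) (2,1) (1,0) [ray(-1,0) blocked at (1,3); ray(-1,-1) blocked at (1,0)]
Union (19 distinct): (0,0) (0,1) (0,3) (0,4) (1,0) (1,2) (1,3) (2,1) (2,2) (2,3) (3,0) (3,2) (3,3) (3,4) (4,0) (4,1) (4,2) (4,3) (4,4)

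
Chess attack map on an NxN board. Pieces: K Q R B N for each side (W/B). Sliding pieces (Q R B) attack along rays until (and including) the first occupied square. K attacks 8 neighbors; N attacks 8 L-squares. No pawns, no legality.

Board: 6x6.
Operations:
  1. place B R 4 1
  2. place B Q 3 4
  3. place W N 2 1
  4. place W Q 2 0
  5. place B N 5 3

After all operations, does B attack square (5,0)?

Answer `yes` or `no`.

Op 1: place BR@(4,1)
Op 2: place BQ@(3,4)
Op 3: place WN@(2,1)
Op 4: place WQ@(2,0)
Op 5: place BN@(5,3)
Per-piece attacks for B:
  BQ@(3,4): attacks (3,5) (3,3) (3,2) (3,1) (3,0) (4,4) (5,4) (2,4) (1,4) (0,4) (4,5) (4,3) (5,2) (2,5) (2,3) (1,2) (0,1)
  BR@(4,1): attacks (4,2) (4,3) (4,4) (4,5) (4,0) (5,1) (3,1) (2,1) [ray(-1,0) blocked at (2,1)]
  BN@(5,3): attacks (4,5) (3,4) (4,1) (3,2)
B attacks (5,0): no

Answer: no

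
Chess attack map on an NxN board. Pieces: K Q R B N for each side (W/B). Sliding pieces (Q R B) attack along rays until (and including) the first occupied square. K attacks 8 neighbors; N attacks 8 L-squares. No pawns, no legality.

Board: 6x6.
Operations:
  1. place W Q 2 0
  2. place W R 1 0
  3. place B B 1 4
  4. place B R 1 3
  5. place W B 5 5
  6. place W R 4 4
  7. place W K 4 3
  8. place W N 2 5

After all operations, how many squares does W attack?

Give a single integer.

Answer: 28

Derivation:
Op 1: place WQ@(2,0)
Op 2: place WR@(1,0)
Op 3: place BB@(1,4)
Op 4: place BR@(1,3)
Op 5: place WB@(5,5)
Op 6: place WR@(4,4)
Op 7: place WK@(4,3)
Op 8: place WN@(2,5)
Per-piece attacks for W:
  WR@(1,0): attacks (1,1) (1,2) (1,3) (2,0) (0,0) [ray(0,1) blocked at (1,3); ray(1,0) blocked at (2,0)]
  WQ@(2,0): attacks (2,1) (2,2) (2,3) (2,4) (2,5) (3,0) (4,0) (5,0) (1,0) (3,1) (4,2) (5,3) (1,1) (0,2) [ray(0,1) blocked at (2,5); ray(-1,0) blocked at (1,0)]
  WN@(2,5): attacks (3,3) (4,4) (1,3) (0,4)
  WK@(4,3): attacks (4,4) (4,2) (5,3) (3,3) (5,4) (5,2) (3,4) (3,2)
  WR@(4,4): attacks (4,5) (4,3) (5,4) (3,4) (2,4) (1,4) [ray(0,-1) blocked at (4,3); ray(-1,0) blocked at (1,4)]
  WB@(5,5): attacks (4,4) [ray(-1,-1) blocked at (4,4)]
Union (28 distinct): (0,0) (0,2) (0,4) (1,0) (1,1) (1,2) (1,3) (1,4) (2,0) (2,1) (2,2) (2,3) (2,4) (2,5) (3,0) (3,1) (3,2) (3,3) (3,4) (4,0) (4,2) (4,3) (4,4) (4,5) (5,0) (5,2) (5,3) (5,4)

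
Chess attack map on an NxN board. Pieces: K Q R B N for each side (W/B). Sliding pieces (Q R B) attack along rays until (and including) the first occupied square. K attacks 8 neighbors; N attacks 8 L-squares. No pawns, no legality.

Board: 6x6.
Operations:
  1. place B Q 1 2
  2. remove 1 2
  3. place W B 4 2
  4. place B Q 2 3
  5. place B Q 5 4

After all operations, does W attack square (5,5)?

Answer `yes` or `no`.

Op 1: place BQ@(1,2)
Op 2: remove (1,2)
Op 3: place WB@(4,2)
Op 4: place BQ@(2,3)
Op 5: place BQ@(5,4)
Per-piece attacks for W:
  WB@(4,2): attacks (5,3) (5,1) (3,3) (2,4) (1,5) (3,1) (2,0)
W attacks (5,5): no

Answer: no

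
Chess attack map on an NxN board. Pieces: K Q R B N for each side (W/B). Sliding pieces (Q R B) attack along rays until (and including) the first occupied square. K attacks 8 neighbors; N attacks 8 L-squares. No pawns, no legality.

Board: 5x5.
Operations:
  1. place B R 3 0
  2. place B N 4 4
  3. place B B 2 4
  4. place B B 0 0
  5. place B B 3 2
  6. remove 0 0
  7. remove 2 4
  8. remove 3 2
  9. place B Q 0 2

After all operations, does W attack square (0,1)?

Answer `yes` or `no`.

Op 1: place BR@(3,0)
Op 2: place BN@(4,4)
Op 3: place BB@(2,4)
Op 4: place BB@(0,0)
Op 5: place BB@(3,2)
Op 6: remove (0,0)
Op 7: remove (2,4)
Op 8: remove (3,2)
Op 9: place BQ@(0,2)
Per-piece attacks for W:
W attacks (0,1): no

Answer: no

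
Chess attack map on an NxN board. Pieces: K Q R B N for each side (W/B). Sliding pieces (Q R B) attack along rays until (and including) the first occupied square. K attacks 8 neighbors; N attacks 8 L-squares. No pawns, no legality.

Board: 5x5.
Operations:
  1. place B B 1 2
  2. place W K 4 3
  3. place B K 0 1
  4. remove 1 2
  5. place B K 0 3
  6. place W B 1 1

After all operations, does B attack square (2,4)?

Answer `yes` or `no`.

Op 1: place BB@(1,2)
Op 2: place WK@(4,3)
Op 3: place BK@(0,1)
Op 4: remove (1,2)
Op 5: place BK@(0,3)
Op 6: place WB@(1,1)
Per-piece attacks for B:
  BK@(0,1): attacks (0,2) (0,0) (1,1) (1,2) (1,0)
  BK@(0,3): attacks (0,4) (0,2) (1,3) (1,4) (1,2)
B attacks (2,4): no

Answer: no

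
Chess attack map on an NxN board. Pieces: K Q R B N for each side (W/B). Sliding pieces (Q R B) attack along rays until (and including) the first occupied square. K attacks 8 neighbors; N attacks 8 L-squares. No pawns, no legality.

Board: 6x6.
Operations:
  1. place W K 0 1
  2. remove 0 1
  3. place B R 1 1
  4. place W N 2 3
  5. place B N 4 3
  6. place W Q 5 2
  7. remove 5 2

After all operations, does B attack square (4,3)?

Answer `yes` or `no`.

Op 1: place WK@(0,1)
Op 2: remove (0,1)
Op 3: place BR@(1,1)
Op 4: place WN@(2,3)
Op 5: place BN@(4,3)
Op 6: place WQ@(5,2)
Op 7: remove (5,2)
Per-piece attacks for B:
  BR@(1,1): attacks (1,2) (1,3) (1,4) (1,5) (1,0) (2,1) (3,1) (4,1) (5,1) (0,1)
  BN@(4,3): attacks (5,5) (3,5) (2,4) (5,1) (3,1) (2,2)
B attacks (4,3): no

Answer: no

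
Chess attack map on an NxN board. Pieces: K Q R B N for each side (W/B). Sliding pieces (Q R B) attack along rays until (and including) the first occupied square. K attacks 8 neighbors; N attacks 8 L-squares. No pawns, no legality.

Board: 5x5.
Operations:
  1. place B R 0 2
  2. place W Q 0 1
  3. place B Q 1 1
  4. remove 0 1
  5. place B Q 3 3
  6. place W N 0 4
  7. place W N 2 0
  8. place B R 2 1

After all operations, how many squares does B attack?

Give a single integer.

Answer: 24

Derivation:
Op 1: place BR@(0,2)
Op 2: place WQ@(0,1)
Op 3: place BQ@(1,1)
Op 4: remove (0,1)
Op 5: place BQ@(3,3)
Op 6: place WN@(0,4)
Op 7: place WN@(2,0)
Op 8: place BR@(2,1)
Per-piece attacks for B:
  BR@(0,2): attacks (0,3) (0,4) (0,1) (0,0) (1,2) (2,2) (3,2) (4,2) [ray(0,1) blocked at (0,4)]
  BQ@(1,1): attacks (1,2) (1,3) (1,4) (1,0) (2,1) (0,1) (2,2) (3,3) (2,0) (0,2) (0,0) [ray(1,0) blocked at (2,1); ray(1,1) blocked at (3,3); ray(1,-1) blocked at (2,0); ray(-1,1) blocked at (0,2)]
  BR@(2,1): attacks (2,2) (2,3) (2,4) (2,0) (3,1) (4,1) (1,1) [ray(0,-1) blocked at (2,0); ray(-1,0) blocked at (1,1)]
  BQ@(3,3): attacks (3,4) (3,2) (3,1) (3,0) (4,3) (2,3) (1,3) (0,3) (4,4) (4,2) (2,4) (2,2) (1,1) [ray(-1,-1) blocked at (1,1)]
Union (24 distinct): (0,0) (0,1) (0,2) (0,3) (0,4) (1,0) (1,1) (1,2) (1,3) (1,4) (2,0) (2,1) (2,2) (2,3) (2,4) (3,0) (3,1) (3,2) (3,3) (3,4) (4,1) (4,2) (4,3) (4,4)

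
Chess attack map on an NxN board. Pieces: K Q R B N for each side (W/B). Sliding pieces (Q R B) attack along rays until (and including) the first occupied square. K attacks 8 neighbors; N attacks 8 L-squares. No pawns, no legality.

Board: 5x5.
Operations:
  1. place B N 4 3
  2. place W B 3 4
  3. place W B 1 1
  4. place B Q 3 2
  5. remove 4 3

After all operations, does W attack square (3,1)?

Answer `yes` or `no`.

Op 1: place BN@(4,3)
Op 2: place WB@(3,4)
Op 3: place WB@(1,1)
Op 4: place BQ@(3,2)
Op 5: remove (4,3)
Per-piece attacks for W:
  WB@(1,1): attacks (2,2) (3,3) (4,4) (2,0) (0,2) (0,0)
  WB@(3,4): attacks (4,3) (2,3) (1,2) (0,1)
W attacks (3,1): no

Answer: no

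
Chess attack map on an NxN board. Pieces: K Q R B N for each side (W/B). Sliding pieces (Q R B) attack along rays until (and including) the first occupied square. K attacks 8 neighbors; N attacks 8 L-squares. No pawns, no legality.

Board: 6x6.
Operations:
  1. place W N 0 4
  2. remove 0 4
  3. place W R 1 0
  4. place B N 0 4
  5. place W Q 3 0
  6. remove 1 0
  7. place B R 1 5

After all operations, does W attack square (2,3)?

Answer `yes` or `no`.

Op 1: place WN@(0,4)
Op 2: remove (0,4)
Op 3: place WR@(1,0)
Op 4: place BN@(0,4)
Op 5: place WQ@(3,0)
Op 6: remove (1,0)
Op 7: place BR@(1,5)
Per-piece attacks for W:
  WQ@(3,0): attacks (3,1) (3,2) (3,3) (3,4) (3,5) (4,0) (5,0) (2,0) (1,0) (0,0) (4,1) (5,2) (2,1) (1,2) (0,3)
W attacks (2,3): no

Answer: no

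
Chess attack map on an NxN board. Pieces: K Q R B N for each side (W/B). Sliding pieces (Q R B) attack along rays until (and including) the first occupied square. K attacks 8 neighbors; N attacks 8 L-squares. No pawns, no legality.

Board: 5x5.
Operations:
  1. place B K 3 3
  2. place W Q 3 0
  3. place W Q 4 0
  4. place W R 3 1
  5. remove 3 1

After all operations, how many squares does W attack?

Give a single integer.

Op 1: place BK@(3,3)
Op 2: place WQ@(3,0)
Op 3: place WQ@(4,0)
Op 4: place WR@(3,1)
Op 5: remove (3,1)
Per-piece attacks for W:
  WQ@(3,0): attacks (3,1) (3,2) (3,3) (4,0) (2,0) (1,0) (0,0) (4,1) (2,1) (1,2) (0,3) [ray(0,1) blocked at (3,3); ray(1,0) blocked at (4,0)]
  WQ@(4,0): attacks (4,1) (4,2) (4,3) (4,4) (3,0) (3,1) (2,2) (1,3) (0,4) [ray(-1,0) blocked at (3,0)]
Union (18 distinct): (0,0) (0,3) (0,4) (1,0) (1,2) (1,3) (2,0) (2,1) (2,2) (3,0) (3,1) (3,2) (3,3) (4,0) (4,1) (4,2) (4,3) (4,4)

Answer: 18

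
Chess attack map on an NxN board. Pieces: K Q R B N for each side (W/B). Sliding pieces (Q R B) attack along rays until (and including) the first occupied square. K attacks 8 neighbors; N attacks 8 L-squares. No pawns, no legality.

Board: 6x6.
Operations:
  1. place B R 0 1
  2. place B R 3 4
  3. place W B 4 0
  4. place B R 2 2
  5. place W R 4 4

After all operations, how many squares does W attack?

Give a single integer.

Answer: 10

Derivation:
Op 1: place BR@(0,1)
Op 2: place BR@(3,4)
Op 3: place WB@(4,0)
Op 4: place BR@(2,2)
Op 5: place WR@(4,4)
Per-piece attacks for W:
  WB@(4,0): attacks (5,1) (3,1) (2,2) [ray(-1,1) blocked at (2,2)]
  WR@(4,4): attacks (4,5) (4,3) (4,2) (4,1) (4,0) (5,4) (3,4) [ray(0,-1) blocked at (4,0); ray(-1,0) blocked at (3,4)]
Union (10 distinct): (2,2) (3,1) (3,4) (4,0) (4,1) (4,2) (4,3) (4,5) (5,1) (5,4)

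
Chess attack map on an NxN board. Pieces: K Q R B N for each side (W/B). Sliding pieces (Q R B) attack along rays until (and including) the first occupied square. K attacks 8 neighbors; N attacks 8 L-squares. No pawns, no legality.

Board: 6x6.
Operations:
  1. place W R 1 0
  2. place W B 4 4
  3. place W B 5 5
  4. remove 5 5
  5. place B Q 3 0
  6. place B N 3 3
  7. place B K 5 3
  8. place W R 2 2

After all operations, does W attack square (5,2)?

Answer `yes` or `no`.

Answer: yes

Derivation:
Op 1: place WR@(1,0)
Op 2: place WB@(4,4)
Op 3: place WB@(5,5)
Op 4: remove (5,5)
Op 5: place BQ@(3,0)
Op 6: place BN@(3,3)
Op 7: place BK@(5,3)
Op 8: place WR@(2,2)
Per-piece attacks for W:
  WR@(1,0): attacks (1,1) (1,2) (1,3) (1,4) (1,5) (2,0) (3,0) (0,0) [ray(1,0) blocked at (3,0)]
  WR@(2,2): attacks (2,3) (2,4) (2,5) (2,1) (2,0) (3,2) (4,2) (5,2) (1,2) (0,2)
  WB@(4,4): attacks (5,5) (5,3) (3,5) (3,3) [ray(1,-1) blocked at (5,3); ray(-1,-1) blocked at (3,3)]
W attacks (5,2): yes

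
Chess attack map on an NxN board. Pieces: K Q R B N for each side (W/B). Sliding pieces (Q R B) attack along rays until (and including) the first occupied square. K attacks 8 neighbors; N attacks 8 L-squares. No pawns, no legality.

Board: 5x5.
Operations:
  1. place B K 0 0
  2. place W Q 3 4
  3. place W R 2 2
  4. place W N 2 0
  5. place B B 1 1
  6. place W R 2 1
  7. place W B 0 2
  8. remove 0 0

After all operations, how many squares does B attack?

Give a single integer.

Op 1: place BK@(0,0)
Op 2: place WQ@(3,4)
Op 3: place WR@(2,2)
Op 4: place WN@(2,0)
Op 5: place BB@(1,1)
Op 6: place WR@(2,1)
Op 7: place WB@(0,2)
Op 8: remove (0,0)
Per-piece attacks for B:
  BB@(1,1): attacks (2,2) (2,0) (0,2) (0,0) [ray(1,1) blocked at (2,2); ray(1,-1) blocked at (2,0); ray(-1,1) blocked at (0,2)]
Union (4 distinct): (0,0) (0,2) (2,0) (2,2)

Answer: 4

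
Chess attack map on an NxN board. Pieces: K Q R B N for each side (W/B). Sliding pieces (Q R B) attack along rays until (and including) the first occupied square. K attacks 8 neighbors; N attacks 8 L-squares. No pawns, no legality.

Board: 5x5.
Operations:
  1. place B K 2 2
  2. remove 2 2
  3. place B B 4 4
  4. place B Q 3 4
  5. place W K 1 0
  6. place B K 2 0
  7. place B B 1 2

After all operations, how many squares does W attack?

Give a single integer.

Answer: 5

Derivation:
Op 1: place BK@(2,2)
Op 2: remove (2,2)
Op 3: place BB@(4,4)
Op 4: place BQ@(3,4)
Op 5: place WK@(1,0)
Op 6: place BK@(2,0)
Op 7: place BB@(1,2)
Per-piece attacks for W:
  WK@(1,0): attacks (1,1) (2,0) (0,0) (2,1) (0,1)
Union (5 distinct): (0,0) (0,1) (1,1) (2,0) (2,1)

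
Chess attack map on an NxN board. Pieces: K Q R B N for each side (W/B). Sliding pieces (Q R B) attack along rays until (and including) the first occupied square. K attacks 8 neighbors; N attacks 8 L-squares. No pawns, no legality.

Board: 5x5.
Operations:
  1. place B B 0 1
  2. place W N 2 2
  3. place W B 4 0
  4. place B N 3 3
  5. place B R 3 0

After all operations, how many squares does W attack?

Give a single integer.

Op 1: place BB@(0,1)
Op 2: place WN@(2,2)
Op 3: place WB@(4,0)
Op 4: place BN@(3,3)
Op 5: place BR@(3,0)
Per-piece attacks for W:
  WN@(2,2): attacks (3,4) (4,3) (1,4) (0,3) (3,0) (4,1) (1,0) (0,1)
  WB@(4,0): attacks (3,1) (2,2) [ray(-1,1) blocked at (2,2)]
Union (10 distinct): (0,1) (0,3) (1,0) (1,4) (2,2) (3,0) (3,1) (3,4) (4,1) (4,3)

Answer: 10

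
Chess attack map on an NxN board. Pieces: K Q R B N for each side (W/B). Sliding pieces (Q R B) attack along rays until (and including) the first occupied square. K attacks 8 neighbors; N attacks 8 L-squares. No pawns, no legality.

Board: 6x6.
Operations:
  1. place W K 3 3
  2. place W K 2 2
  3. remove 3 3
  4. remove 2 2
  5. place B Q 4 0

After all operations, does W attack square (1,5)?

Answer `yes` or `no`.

Answer: no

Derivation:
Op 1: place WK@(3,3)
Op 2: place WK@(2,2)
Op 3: remove (3,3)
Op 4: remove (2,2)
Op 5: place BQ@(4,0)
Per-piece attacks for W:
W attacks (1,5): no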